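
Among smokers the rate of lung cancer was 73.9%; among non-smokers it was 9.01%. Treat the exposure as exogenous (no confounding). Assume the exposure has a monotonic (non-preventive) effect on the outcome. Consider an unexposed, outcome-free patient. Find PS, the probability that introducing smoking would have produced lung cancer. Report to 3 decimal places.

p₁ = 0.739, p₀ = 0.0901.
Under exogeneity and monotonicity, PS = (p₁ − p₀) / (1 − p₀).
PS = (0.739 − 0.0901) / (1 − 0.0901) = 0.6489 / 0.9099 ≈ 0.7132

PS ≈ 0.713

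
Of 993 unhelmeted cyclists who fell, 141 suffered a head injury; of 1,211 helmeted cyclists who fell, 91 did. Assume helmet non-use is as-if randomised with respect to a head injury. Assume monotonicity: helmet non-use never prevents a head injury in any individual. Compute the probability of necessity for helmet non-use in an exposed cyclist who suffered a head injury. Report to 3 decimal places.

p₁ = P(outcome | exposed) = 141/993 = 0.14199
p₀ = P(outcome | unexposed) = 91/1211 = 0.075145
Under exogeneity and monotonicity, PN = (p₁ − p₀) / p₁.
PN = (0.14199 − 0.075145) / 0.14199 = 0.066849 / 0.14199 ≈ 0.4708

PN ≈ 0.471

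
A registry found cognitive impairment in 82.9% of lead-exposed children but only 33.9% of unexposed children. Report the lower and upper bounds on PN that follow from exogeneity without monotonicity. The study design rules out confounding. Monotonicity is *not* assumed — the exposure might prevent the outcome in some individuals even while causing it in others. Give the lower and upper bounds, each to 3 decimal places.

p₁ = 0.829, p₀ = 0.339.
Under exogeneity alone the bounds on PN are max{0,(p₁−p₀)/p₁} ≤ PN ≤ min{1,(1−p₀)/p₁}.
  lower = (p₁ − p₀)/p₁ = 0.49 / 0.829 ≈ 0.5911
  upper = min{1, (1 − p₀)/p₁} = 0.661 / 0.829 ≈ 0.7973

0.591 ≤ PN ≤ 0.797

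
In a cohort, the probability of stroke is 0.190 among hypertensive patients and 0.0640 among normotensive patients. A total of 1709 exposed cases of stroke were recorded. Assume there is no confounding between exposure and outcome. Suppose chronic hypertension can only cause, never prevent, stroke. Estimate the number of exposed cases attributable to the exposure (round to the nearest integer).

about 1133 cases

Let p₁ = 0.19, p₀ = 0.064.
PN = (p₁ − p₀)/p₁ = (0.19 − 0.064) / 0.19 ≈ 0.66316.
Attributable cases ≈ PN × (exposed cases) = 0.66316 × 1709 ≈ 1133.34.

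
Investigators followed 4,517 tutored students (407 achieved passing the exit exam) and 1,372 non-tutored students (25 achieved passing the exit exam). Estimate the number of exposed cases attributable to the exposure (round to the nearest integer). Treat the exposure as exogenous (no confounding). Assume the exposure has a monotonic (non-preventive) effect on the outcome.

about 325 cases

p₁ = P(outcome | exposed) = 407/4517 = 0.090104
p₀ = P(outcome | unexposed) = 25/1372 = 0.018222
PN = (p₁ − p₀)/p₁ = (0.090104 − 0.018222) / 0.090104 ≈ 0.79777.
Attributable cases ≈ PN × (exposed cases) = 0.79777 × 407 ≈ 324.69.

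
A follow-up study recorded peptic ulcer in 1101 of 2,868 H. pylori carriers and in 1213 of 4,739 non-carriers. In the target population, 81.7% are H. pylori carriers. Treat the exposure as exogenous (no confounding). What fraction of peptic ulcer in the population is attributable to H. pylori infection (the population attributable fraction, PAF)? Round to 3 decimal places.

p₁ = P(outcome | exposed) = 1101/2868 = 0.38389
p₀ = P(outcome | unexposed) = 1213/4739 = 0.25596
Overall risk P(Y=1) = π·p₁ + (1−π)·p₀ = 0.817×0.38389 + 0.183×0.25596 = 0.36048.
Under exogeneity, PAF = [P(Y=1) − p₀] / P(Y=1).
PAF = (0.36048 − 0.25596) / 0.36048 ≈ 0.2899

PAF ≈ 0.290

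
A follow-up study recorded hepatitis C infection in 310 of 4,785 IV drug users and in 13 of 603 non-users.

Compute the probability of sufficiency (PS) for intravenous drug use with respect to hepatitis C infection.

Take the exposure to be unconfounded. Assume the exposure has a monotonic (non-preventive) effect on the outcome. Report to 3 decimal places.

PS ≈ 0.044

p₁ = P(outcome | exposed) = 310/4785 = 0.064786
p₀ = P(outcome | unexposed) = 13/603 = 0.021559
Under exogeneity and monotonicity, PS = (p₁ − p₀) / (1 − p₀).
PS = (0.064786 − 0.021559) / (1 − 0.021559) = 0.043227 / 0.97844 ≈ 0.0442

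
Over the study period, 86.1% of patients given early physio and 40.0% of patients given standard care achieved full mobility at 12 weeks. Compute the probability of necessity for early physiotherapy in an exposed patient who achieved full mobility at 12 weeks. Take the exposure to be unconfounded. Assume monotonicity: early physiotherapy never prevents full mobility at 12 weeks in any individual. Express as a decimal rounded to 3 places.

PN ≈ 0.535

p₁ = 0.861, p₀ = 0.4.
Under exogeneity and monotonicity, PN = (p₁ − p₀) / p₁.
PN = (0.861 − 0.4) / 0.861 = 0.461 / 0.861 ≈ 0.5354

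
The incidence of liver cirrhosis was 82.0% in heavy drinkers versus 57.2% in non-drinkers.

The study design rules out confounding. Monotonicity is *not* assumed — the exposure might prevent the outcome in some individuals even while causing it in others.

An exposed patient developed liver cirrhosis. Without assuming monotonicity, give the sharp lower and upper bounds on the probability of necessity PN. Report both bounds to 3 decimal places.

p₁ = 0.82, p₀ = 0.572.
Under exogeneity alone the bounds on PN are max{0,(p₁−p₀)/p₁} ≤ PN ≤ min{1,(1−p₀)/p₁}.
  lower = (p₁ − p₀)/p₁ = 0.248 / 0.82 ≈ 0.3024
  upper = min{1, (1 − p₀)/p₁} = 0.428 / 0.82 ≈ 0.5220

0.302 ≤ PN ≤ 0.522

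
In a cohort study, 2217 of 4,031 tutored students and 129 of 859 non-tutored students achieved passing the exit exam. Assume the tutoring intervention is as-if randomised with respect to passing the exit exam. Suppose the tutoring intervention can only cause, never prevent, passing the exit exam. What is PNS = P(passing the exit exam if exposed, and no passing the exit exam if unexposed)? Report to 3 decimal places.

PNS ≈ 0.400

p₁ = P(outcome | exposed) = 2217/4031 = 0.54999
p₀ = P(outcome | unexposed) = 129/859 = 0.15017
Under exogeneity and monotonicity, PNS = p₁ − p₀.
PNS = 0.54999 − 0.15017 = 0.39981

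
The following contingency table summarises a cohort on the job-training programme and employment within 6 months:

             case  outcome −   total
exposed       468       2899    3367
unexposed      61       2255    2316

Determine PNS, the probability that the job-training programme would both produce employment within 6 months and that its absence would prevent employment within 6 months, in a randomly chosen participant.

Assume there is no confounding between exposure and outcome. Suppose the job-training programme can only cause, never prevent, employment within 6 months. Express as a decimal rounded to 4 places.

p₁ = P(outcome | exposed) = 468/3367 = 0.139
p₀ = P(outcome | unexposed) = 61/2316 = 0.026339
Under exogeneity and monotonicity, PNS = p₁ − p₀.
PNS = 0.139 − 0.026339 = 0.11266

PNS ≈ 0.1127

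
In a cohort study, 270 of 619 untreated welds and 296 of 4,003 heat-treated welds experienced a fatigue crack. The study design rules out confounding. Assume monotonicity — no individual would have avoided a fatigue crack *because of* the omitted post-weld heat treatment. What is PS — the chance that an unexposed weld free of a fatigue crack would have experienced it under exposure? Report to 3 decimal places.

p₁ = P(outcome | exposed) = 270/619 = 0.43619
p₀ = P(outcome | unexposed) = 296/4003 = 0.073945
Under exogeneity and monotonicity, PS = (p₁ − p₀) / (1 − p₀).
PS = (0.43619 − 0.073945) / (1 − 0.073945) = 0.36224 / 0.92606 ≈ 0.3912

PS ≈ 0.391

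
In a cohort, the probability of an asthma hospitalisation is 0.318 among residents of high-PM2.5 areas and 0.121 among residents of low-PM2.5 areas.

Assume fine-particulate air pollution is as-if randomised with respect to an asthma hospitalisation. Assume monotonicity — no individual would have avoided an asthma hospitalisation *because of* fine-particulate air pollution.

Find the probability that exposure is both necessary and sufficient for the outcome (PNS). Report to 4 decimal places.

PNS ≈ 0.1970

Let p₁ = 0.318, p₀ = 0.121.
Under exogeneity and monotonicity, PNS = p₁ − p₀.
PNS = 0.318 − 0.121 = 0.197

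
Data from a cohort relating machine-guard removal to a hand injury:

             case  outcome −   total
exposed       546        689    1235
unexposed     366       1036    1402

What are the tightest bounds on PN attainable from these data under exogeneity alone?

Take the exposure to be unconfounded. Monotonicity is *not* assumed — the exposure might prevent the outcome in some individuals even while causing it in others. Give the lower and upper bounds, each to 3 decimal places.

0.410 ≤ PN ≤ 1.000

p₁ = P(outcome | exposed) = 546/1235 = 0.44211
p₀ = P(outcome | unexposed) = 366/1402 = 0.26106
Under exogeneity alone the bounds on PN are max{0,(p₁−p₀)/p₁} ≤ PN ≤ min{1,(1−p₀)/p₁}.
  lower = (p₁ − p₀)/p₁ = 0.18105 / 0.44211 ≈ 0.4095
  upper = min{1, (1 − p₀)/p₁} = 0.73894 / 0.44211 ≈ 1.6714 → capped at 1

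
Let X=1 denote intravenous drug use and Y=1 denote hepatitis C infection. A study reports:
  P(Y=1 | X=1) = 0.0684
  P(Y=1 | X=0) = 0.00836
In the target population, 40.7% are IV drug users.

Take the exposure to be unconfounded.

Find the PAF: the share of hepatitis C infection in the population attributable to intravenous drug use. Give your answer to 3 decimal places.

PAF ≈ 0.745

Let p₁ = 0.0684, p₀ = 0.00836.
Overall risk P(Y=1) = π·p₁ + (1−π)·p₀ = 0.407×0.0684 + 0.593×0.00836 = 0.032796.
Under exogeneity, PAF = [P(Y=1) − p₀] / P(Y=1).
PAF = (0.032796 − 0.00836) / 0.032796 ≈ 0.7451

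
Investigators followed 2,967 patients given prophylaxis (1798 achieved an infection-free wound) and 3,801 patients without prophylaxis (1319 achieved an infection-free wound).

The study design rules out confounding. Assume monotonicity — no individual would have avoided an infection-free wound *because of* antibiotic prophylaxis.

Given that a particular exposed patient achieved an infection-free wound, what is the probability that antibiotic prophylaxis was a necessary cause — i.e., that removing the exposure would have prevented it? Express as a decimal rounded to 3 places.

p₁ = P(outcome | exposed) = 1798/2967 = 0.606
p₀ = P(outcome | unexposed) = 1319/3801 = 0.34701
Under exogeneity and monotonicity, PN = (p₁ − p₀) / p₁.
PN = (0.606 − 0.34701) / 0.606 = 0.25899 / 0.606 ≈ 0.4274

PN ≈ 0.427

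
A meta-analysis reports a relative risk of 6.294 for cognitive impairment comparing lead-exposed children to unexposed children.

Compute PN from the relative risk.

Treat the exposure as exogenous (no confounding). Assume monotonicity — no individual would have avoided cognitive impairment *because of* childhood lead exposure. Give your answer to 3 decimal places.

PN ≈ 0.841

Under exogeneity and monotonicity, PN = (RR − 1) / RR = 1 − 1/RR.
PN = (6.294 − 1) / 6.294 = 5.294 / 6.294 ≈ 0.8411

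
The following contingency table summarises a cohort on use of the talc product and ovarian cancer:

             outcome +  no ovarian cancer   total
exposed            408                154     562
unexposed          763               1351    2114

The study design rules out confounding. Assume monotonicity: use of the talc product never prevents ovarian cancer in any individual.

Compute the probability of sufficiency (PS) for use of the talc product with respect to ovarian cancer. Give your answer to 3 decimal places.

PS ≈ 0.571

p₁ = P(outcome | exposed) = 408/562 = 0.72598
p₀ = P(outcome | unexposed) = 763/2114 = 0.36093
Under exogeneity and monotonicity, PS = (p₁ − p₀) / (1 − p₀).
PS = (0.72598 − 0.36093) / (1 − 0.36093) = 0.36505 / 0.63907 ≈ 0.5712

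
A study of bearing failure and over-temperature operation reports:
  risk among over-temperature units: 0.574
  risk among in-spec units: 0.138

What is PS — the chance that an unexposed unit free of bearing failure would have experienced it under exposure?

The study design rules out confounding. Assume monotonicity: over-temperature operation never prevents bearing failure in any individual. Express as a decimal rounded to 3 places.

Let p₁ = 0.574, p₀ = 0.138.
Under exogeneity and monotonicity, PS = (p₁ − p₀) / (1 − p₀).
PS = (0.574 − 0.138) / (1 − 0.138) = 0.436 / 0.862 ≈ 0.5058

PS ≈ 0.506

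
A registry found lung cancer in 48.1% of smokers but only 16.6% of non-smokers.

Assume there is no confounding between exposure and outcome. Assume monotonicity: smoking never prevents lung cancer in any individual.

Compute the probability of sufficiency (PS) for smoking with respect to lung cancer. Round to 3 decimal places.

PS ≈ 0.378

p₁ = 0.481, p₀ = 0.166.
Under exogeneity and monotonicity, PS = (p₁ − p₀) / (1 − p₀).
PS = (0.481 − 0.166) / (1 − 0.166) = 0.315 / 0.834 ≈ 0.3777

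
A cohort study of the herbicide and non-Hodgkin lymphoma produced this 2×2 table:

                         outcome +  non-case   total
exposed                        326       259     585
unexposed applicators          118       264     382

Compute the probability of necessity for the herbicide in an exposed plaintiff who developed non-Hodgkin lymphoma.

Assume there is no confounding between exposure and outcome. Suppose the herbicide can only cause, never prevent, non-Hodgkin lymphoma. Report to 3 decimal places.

PN ≈ 0.446

p₁ = P(outcome | exposed) = 326/585 = 0.55726
p₀ = P(outcome | unexposed) = 118/382 = 0.3089
Under exogeneity and monotonicity, PN = (p₁ − p₀)/p₁.
PN = (0.55726 − 0.3089) / 0.55726 ≈ 0.4457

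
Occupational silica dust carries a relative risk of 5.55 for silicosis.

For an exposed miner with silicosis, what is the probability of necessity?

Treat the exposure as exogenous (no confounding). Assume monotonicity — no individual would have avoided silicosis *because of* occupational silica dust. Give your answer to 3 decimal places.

PN ≈ 0.820

Under exogeneity and monotonicity, PN = (RR − 1) / RR = 1 − 1/RR.
PN = (5.55 − 1) / 5.55 = 4.55 / 5.55 ≈ 0.8198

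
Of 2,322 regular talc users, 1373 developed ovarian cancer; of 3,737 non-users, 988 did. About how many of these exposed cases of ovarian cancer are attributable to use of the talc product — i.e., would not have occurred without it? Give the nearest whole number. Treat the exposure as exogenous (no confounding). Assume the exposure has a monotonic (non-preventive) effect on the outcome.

p₁ = P(outcome | exposed) = 1373/2322 = 0.5913
p₀ = P(outcome | unexposed) = 988/3737 = 0.26438
PN = (p₁ − p₀)/p₁ = (0.5913 − 0.26438) / 0.5913 ≈ 0.55288.
Attributable cases ≈ PN × (exposed cases) = 0.55288 × 1373 ≈ 759.10.

about 759 cases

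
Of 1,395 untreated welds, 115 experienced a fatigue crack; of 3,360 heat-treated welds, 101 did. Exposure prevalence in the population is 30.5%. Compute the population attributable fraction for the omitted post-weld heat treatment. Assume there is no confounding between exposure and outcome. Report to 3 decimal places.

PAF ≈ 0.347

p₁ = P(outcome | exposed) = 115/1395 = 0.082437
p₀ = P(outcome | unexposed) = 101/3360 = 0.03006
Overall risk P(Y=1) = π·p₁ + (1−π)·p₀ = 0.305×0.082437 + 0.695×0.03006 = 0.046035.
Under exogeneity, PAF = [P(Y=1) − p₀] / P(Y=1).
PAF = (0.046035 − 0.03006) / 0.046035 ≈ 0.3470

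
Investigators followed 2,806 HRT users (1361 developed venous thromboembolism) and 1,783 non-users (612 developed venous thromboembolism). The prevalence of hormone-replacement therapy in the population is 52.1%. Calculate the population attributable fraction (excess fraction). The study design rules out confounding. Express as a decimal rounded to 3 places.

PAF ≈ 0.177

p₁ = P(outcome | exposed) = 1361/2806 = 0.48503
p₀ = P(outcome | unexposed) = 612/1783 = 0.34324
Overall risk P(Y=1) = π·p₁ + (1−π)·p₀ = 0.521×0.48503 + 0.479×0.34324 = 0.41711.
Under exogeneity, PAF = [P(Y=1) − p₀] / P(Y=1).
PAF = (0.41711 − 0.34324) / 0.41711 ≈ 0.1771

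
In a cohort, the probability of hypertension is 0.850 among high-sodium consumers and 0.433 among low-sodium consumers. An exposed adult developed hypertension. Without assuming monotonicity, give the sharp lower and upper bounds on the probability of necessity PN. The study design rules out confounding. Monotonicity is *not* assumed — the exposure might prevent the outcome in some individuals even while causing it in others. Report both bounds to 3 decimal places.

Let p₁ = 0.85, p₀ = 0.433.
Under exogeneity alone the bounds on PN are max{0,(p₁−p₀)/p₁} ≤ PN ≤ min{1,(1−p₀)/p₁}.
  lower = (p₁ − p₀)/p₁ = 0.417 / 0.85 ≈ 0.4906
  upper = min{1, (1 − p₀)/p₁} = 0.567 / 0.85 ≈ 0.6671

0.491 ≤ PN ≤ 0.667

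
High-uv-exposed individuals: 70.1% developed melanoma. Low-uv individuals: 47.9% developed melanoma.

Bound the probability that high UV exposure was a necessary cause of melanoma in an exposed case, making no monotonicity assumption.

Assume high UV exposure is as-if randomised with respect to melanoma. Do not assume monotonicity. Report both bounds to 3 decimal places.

0.317 ≤ PN ≤ 0.743

p₁ = 0.701, p₀ = 0.479.
Under exogeneity alone the bounds on PN are max{0,(p₁−p₀)/p₁} ≤ PN ≤ min{1,(1−p₀)/p₁}.
  lower = (p₁ − p₀)/p₁ = 0.222 / 0.701 ≈ 0.3167
  upper = min{1, (1 − p₀)/p₁} = 0.521 / 0.701 ≈ 0.7432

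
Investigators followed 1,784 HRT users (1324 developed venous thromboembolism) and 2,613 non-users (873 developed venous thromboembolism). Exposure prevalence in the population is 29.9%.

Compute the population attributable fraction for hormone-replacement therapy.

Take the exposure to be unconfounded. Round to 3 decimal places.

PAF ≈ 0.267

p₁ = P(outcome | exposed) = 1324/1784 = 0.74215
p₀ = P(outcome | unexposed) = 873/2613 = 0.3341
Overall risk P(Y=1) = π·p₁ + (1−π)·p₀ = 0.299×0.74215 + 0.701×0.3341 = 0.45611.
Under exogeneity, PAF = [P(Y=1) − p₀] / P(Y=1).
PAF = (0.45611 − 0.3341) / 0.45611 ≈ 0.2675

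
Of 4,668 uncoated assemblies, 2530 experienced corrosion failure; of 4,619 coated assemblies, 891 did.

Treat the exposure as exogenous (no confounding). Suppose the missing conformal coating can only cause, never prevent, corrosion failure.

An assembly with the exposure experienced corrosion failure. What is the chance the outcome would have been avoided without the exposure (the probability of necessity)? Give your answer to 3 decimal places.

PN ≈ 0.644

p₁ = P(outcome | exposed) = 2530/4668 = 0.54199
p₀ = P(outcome | unexposed) = 891/4619 = 0.1929
Under exogeneity and monotonicity, PN = (p₁ − p₀) / p₁.
PN = (0.54199 − 0.1929) / 0.54199 = 0.34909 / 0.54199 ≈ 0.6441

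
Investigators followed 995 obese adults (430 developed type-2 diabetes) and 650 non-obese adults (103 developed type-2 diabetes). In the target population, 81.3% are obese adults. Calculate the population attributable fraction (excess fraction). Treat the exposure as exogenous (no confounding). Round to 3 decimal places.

PAF ≈ 0.584

p₁ = P(outcome | exposed) = 430/995 = 0.43216
p₀ = P(outcome | unexposed) = 103/650 = 0.15846
Overall risk P(Y=1) = π·p₁ + (1−π)·p₀ = 0.813×0.43216 + 0.187×0.15846 = 0.38098.
Under exogeneity, PAF = [P(Y=1) − p₀] / P(Y=1).
PAF = (0.38098 − 0.15846) / 0.38098 ≈ 0.5841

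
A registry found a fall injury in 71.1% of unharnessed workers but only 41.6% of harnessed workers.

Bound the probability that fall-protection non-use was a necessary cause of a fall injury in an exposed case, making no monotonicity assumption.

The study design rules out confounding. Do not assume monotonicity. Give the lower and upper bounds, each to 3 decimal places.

0.415 ≤ PN ≤ 0.821

p₁ = 0.711, p₀ = 0.416.
Under exogeneity alone the bounds on PN are max{0,(p₁−p₀)/p₁} ≤ PN ≤ min{1,(1−p₀)/p₁}.
  lower = (p₁ − p₀)/p₁ = 0.295 / 0.711 ≈ 0.4149
  upper = min{1, (1 − p₀)/p₁} = 0.584 / 0.711 ≈ 0.8214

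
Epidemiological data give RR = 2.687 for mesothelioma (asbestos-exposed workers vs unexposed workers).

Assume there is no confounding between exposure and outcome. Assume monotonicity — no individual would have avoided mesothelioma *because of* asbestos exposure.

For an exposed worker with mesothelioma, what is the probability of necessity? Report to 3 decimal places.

PN ≈ 0.628

Under exogeneity and monotonicity, PN = (RR − 1) / RR = 1 − 1/RR.
PN = (2.687 − 1) / 2.687 = 1.687 / 2.687 ≈ 0.6278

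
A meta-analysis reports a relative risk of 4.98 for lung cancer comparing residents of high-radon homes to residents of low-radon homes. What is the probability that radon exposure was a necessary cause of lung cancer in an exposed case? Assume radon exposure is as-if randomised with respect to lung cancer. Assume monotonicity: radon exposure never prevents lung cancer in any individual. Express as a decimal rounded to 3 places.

Under exogeneity and monotonicity, PN = (RR − 1) / RR = 1 − 1/RR.
PN = (4.98 − 1) / 4.98 = 3.98 / 4.98 ≈ 0.7992

PN ≈ 0.799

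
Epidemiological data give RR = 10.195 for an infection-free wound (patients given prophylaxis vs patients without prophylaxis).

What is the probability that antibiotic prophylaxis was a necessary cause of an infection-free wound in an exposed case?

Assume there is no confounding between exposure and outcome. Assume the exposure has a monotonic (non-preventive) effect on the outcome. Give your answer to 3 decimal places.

Under exogeneity and monotonicity, PN = (RR − 1) / RR = 1 − 1/RR.
PN = (10.195 − 1) / 10.195 = 9.195 / 10.195 ≈ 0.9019

PN ≈ 0.902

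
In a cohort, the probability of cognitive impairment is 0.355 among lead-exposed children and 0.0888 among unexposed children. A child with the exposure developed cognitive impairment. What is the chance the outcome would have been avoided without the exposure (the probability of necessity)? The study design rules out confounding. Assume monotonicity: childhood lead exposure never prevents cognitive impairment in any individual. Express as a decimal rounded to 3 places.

Let p₁ = 0.355, p₀ = 0.0888.
Under exogeneity and monotonicity, PN = (p₁ − p₀) / p₁.
PN = (0.355 − 0.0888) / 0.355 = 0.2662 / 0.355 ≈ 0.7499

PN ≈ 0.750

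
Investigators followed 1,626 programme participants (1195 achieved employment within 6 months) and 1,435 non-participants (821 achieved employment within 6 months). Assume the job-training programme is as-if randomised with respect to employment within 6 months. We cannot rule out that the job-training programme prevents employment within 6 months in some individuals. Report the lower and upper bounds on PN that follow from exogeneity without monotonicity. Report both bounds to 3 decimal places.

p₁ = P(outcome | exposed) = 1195/1626 = 0.73493
p₀ = P(outcome | unexposed) = 821/1435 = 0.57213
Under exogeneity alone the bounds on PN are max{0,(p₁−p₀)/p₁} ≤ PN ≤ min{1,(1−p₀)/p₁}.
  lower = (p₁ − p₀)/p₁ = 0.16281 / 0.73493 ≈ 0.2215
  upper = min{1, (1 − p₀)/p₁} = 0.42787 / 0.73493 ≈ 0.5822

0.222 ≤ PN ≤ 0.582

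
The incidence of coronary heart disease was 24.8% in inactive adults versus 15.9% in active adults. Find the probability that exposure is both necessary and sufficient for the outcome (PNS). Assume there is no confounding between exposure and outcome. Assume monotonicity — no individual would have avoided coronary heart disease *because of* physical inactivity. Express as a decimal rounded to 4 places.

p₁ = 0.248, p₀ = 0.159.
Under exogeneity and monotonicity, PNS = p₁ − p₀.
PNS = 0.248 − 0.159 = 0.089

PNS ≈ 0.0890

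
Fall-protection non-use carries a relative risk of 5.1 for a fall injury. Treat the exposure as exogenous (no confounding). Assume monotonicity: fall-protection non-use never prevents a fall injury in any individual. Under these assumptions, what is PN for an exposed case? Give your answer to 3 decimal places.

Under exogeneity and monotonicity, PN = (RR − 1) / RR = 1 − 1/RR.
PN = (5.1 − 1) / 5.1 = 4.1 / 5.1 ≈ 0.8039

PN ≈ 0.804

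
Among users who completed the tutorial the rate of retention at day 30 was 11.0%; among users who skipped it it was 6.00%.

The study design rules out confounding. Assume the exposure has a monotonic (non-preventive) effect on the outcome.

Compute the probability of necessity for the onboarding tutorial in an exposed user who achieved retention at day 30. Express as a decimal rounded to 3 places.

p₁ = 0.11, p₀ = 0.06.
Under exogeneity and monotonicity, PN = (p₁ − p₀) / p₁.
PN = (0.11 − 0.06) / 0.11 = 0.05 / 0.11 ≈ 0.4545

PN ≈ 0.455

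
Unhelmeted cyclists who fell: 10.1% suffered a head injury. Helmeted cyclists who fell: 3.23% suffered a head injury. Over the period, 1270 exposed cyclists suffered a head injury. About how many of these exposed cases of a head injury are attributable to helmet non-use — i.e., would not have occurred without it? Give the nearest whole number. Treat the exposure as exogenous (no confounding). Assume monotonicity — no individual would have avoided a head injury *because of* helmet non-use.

p₁ = 0.101, p₀ = 0.0323.
PN = (p₁ − p₀)/p₁ = (0.101 − 0.0323) / 0.101 ≈ 0.68020.
Attributable cases ≈ PN × (exposed cases) = 0.68020 × 1270 ≈ 863.85.

about 864 cases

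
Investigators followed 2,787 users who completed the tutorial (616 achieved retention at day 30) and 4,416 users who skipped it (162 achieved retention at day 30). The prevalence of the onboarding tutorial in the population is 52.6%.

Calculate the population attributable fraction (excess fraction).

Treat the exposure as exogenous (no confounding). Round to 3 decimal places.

p₁ = P(outcome | exposed) = 616/2787 = 0.22103
p₀ = P(outcome | unexposed) = 162/4416 = 0.036685
Overall risk P(Y=1) = π·p₁ + (1−π)·p₀ = 0.526×0.22103 + 0.474×0.036685 = 0.13365.
Under exogeneity, PAF = [P(Y=1) − p₀] / P(Y=1).
PAF = (0.13365 − 0.036685) / 0.13365 ≈ 0.7255

PAF ≈ 0.726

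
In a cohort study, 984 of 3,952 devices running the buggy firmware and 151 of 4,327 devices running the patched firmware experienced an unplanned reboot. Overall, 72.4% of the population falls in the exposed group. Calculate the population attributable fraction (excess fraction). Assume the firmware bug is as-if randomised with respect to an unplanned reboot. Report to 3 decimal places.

PAF ≈ 0.816

p₁ = P(outcome | exposed) = 984/3952 = 0.24899
p₀ = P(outcome | unexposed) = 151/4327 = 0.034897
Overall risk P(Y=1) = π·p₁ + (1−π)·p₀ = 0.724×0.24899 + 0.276×0.034897 = 0.1899.
Under exogeneity, PAF = [P(Y=1) − p₀] / P(Y=1).
PAF = (0.1899 − 0.034897) / 0.1899 ≈ 0.8162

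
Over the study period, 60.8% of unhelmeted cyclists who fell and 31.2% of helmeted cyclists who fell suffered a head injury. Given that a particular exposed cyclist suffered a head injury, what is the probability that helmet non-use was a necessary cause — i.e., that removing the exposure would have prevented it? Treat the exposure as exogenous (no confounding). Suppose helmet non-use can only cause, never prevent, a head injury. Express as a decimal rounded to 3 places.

PN ≈ 0.487

p₁ = 0.608, p₀ = 0.312.
Under exogeneity and monotonicity, PN = (p₁ − p₀) / p₁.
PN = (0.608 − 0.312) / 0.608 = 0.296 / 0.608 ≈ 0.4868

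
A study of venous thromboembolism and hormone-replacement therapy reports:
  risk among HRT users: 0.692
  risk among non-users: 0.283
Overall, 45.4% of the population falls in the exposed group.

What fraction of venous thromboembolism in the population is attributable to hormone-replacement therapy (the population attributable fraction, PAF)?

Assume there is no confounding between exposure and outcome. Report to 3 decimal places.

Let p₁ = 0.692, p₀ = 0.283.
Overall risk P(Y=1) = π·p₁ + (1−π)·p₀ = 0.454×0.692 + 0.546×0.283 = 0.46869.
Under exogeneity, PAF = [P(Y=1) − p₀] / P(Y=1).
PAF = (0.46869 − 0.283) / 0.46869 ≈ 0.3962

PAF ≈ 0.396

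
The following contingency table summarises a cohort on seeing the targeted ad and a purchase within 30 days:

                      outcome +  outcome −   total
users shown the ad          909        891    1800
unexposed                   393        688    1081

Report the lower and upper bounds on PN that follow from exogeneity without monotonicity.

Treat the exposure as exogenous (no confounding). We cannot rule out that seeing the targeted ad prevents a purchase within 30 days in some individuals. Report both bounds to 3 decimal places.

0.280 ≤ PN ≤ 1.000

p₁ = P(outcome | exposed) = 909/1800 = 0.505
p₀ = P(outcome | unexposed) = 393/1081 = 0.36355
Under exogeneity alone the bounds on PN are max{0,(p₁−p₀)/p₁} ≤ PN ≤ min{1,(1−p₀)/p₁}.
  lower = (p₁ − p₀)/p₁ = 0.14145 / 0.505 ≈ 0.2801
  upper = min{1, (1 − p₀)/p₁} = 0.63645 / 0.505 ≈ 1.2603 → capped at 1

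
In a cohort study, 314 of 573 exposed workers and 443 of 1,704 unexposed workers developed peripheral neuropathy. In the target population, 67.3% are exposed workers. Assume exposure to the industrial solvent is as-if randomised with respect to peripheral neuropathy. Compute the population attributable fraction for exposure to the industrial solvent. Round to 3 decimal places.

p₁ = P(outcome | exposed) = 314/573 = 0.54799
p₀ = P(outcome | unexposed) = 443/1704 = 0.25998
Overall risk P(Y=1) = π·p₁ + (1−π)·p₀ = 0.673×0.54799 + 0.327×0.25998 = 0.45381.
Under exogeneity, PAF = [P(Y=1) − p₀] / P(Y=1).
PAF = (0.45381 − 0.25998) / 0.45381 ≈ 0.4271

PAF ≈ 0.427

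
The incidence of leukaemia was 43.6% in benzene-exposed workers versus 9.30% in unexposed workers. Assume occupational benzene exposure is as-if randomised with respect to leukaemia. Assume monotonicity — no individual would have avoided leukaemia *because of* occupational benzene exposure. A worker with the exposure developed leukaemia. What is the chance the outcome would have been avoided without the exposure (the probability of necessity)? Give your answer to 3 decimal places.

p₁ = 0.436, p₀ = 0.093.
Under exogeneity and monotonicity, PN = (p₁ − p₀) / p₁.
PN = (0.436 − 0.093) / 0.436 = 0.343 / 0.436 ≈ 0.7867

PN ≈ 0.787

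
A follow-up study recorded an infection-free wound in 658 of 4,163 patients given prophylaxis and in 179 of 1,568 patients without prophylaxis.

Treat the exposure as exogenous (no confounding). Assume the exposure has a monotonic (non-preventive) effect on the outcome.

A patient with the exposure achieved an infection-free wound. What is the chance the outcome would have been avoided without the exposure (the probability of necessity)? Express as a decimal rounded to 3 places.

PN ≈ 0.278

p₁ = P(outcome | exposed) = 658/4163 = 0.15806
p₀ = P(outcome | unexposed) = 179/1568 = 0.11416
Under exogeneity and monotonicity, PN = (p₁ − p₀) / p₁.
PN = (0.15806 − 0.11416) / 0.15806 = 0.043901 / 0.15806 ≈ 0.2778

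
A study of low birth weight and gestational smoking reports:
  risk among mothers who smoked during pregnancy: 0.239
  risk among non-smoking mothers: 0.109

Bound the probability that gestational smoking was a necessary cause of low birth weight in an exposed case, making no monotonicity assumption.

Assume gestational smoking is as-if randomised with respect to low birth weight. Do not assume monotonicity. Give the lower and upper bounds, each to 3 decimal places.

Let p₁ = 0.239, p₀ = 0.109.
Under exogeneity alone the bounds on PN are max{0,(p₁−p₀)/p₁} ≤ PN ≤ min{1,(1−p₀)/p₁}.
  lower = (p₁ − p₀)/p₁ = 0.13 / 0.239 ≈ 0.5439
  upper = min{1, (1 − p₀)/p₁} = 0.891 / 0.239 ≈ 3.7280 → capped at 1

0.544 ≤ PN ≤ 1.000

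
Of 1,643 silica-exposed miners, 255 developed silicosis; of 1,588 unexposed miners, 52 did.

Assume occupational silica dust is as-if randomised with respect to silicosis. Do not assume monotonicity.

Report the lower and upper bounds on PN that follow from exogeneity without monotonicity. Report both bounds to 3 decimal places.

0.789 ≤ PN ≤ 1.000

p₁ = P(outcome | exposed) = 255/1643 = 0.1552
p₀ = P(outcome | unexposed) = 52/1588 = 0.032746
Under exogeneity alone the bounds on PN are max{0,(p₁−p₀)/p₁} ≤ PN ≤ min{1,(1−p₀)/p₁}.
  lower = (p₁ − p₀)/p₁ = 0.12246 / 0.1552 ≈ 0.7890
  upper = min{1, (1 − p₀)/p₁} = 0.96725 / 0.1552 ≈ 6.2322 → capped at 1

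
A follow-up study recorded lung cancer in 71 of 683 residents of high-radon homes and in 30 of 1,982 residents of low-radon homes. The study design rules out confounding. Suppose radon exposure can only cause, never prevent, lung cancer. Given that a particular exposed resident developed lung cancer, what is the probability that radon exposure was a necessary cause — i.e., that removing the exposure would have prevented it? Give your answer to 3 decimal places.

PN ≈ 0.854

p₁ = P(outcome | exposed) = 71/683 = 0.10395
p₀ = P(outcome | unexposed) = 30/1982 = 0.015136
Under exogeneity and monotonicity, PN = (p₁ − p₀) / p₁.
PN = (0.10395 − 0.015136) / 0.10395 = 0.088817 / 0.10395 ≈ 0.8544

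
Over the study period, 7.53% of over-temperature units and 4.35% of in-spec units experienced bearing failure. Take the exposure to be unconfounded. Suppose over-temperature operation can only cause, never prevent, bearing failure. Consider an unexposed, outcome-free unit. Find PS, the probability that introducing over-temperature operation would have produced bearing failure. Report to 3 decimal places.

PS ≈ 0.033

p₁ = 0.0753, p₀ = 0.0435.
Under exogeneity and monotonicity, PS = (p₁ − p₀) / (1 − p₀).
PS = (0.0753 − 0.0435) / (1 − 0.0435) = 0.0318 / 0.9565 ≈ 0.0332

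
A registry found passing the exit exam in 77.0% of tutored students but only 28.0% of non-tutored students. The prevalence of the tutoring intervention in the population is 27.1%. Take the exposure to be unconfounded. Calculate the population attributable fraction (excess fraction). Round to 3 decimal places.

PAF ≈ 0.322

p₁ = 0.77, p₀ = 0.28.
Overall risk P(Y=1) = π·p₁ + (1−π)·p₀ = 0.271×0.77 + 0.729×0.28 = 0.41279.
Under exogeneity, PAF = [P(Y=1) − p₀] / P(Y=1).
PAF = (0.41279 − 0.28) / 0.41279 ≈ 0.3217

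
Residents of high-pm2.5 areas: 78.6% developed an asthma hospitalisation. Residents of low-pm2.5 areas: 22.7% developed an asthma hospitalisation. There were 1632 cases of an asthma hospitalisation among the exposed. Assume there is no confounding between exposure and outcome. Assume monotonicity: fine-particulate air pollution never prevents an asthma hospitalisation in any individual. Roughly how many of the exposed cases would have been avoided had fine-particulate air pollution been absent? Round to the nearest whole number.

about 1161 cases

p₁ = 0.786, p₀ = 0.227.
PN = (p₁ − p₀)/p₁ = (0.786 − 0.227) / 0.786 ≈ 0.71120.
Attributable cases ≈ PN × (exposed cases) = 0.71120 × 1632 ≈ 1160.67.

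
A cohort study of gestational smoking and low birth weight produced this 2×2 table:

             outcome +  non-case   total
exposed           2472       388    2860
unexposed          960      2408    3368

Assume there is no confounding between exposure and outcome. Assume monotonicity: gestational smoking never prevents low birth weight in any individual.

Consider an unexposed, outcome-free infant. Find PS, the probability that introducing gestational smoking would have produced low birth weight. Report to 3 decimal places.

p₁ = P(outcome | exposed) = 2472/2860 = 0.86434
p₀ = P(outcome | unexposed) = 960/3368 = 0.28504
Under exogeneity and monotonicity, PS = (p₁ − p₀)/(1 − p₀).
PS = (0.86434 − 0.28504) / 0.71496 ≈ 0.8103

PS ≈ 0.810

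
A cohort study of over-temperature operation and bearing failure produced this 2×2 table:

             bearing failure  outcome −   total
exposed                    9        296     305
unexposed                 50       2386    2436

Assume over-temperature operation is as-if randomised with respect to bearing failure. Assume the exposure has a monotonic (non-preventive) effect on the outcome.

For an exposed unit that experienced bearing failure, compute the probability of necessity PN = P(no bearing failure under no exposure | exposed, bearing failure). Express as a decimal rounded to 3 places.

p₁ = P(outcome | exposed) = 9/305 = 0.029508
p₀ = P(outcome | unexposed) = 50/2436 = 0.020525
Under exogeneity and monotonicity, PN = (p₁ − p₀)/p₁.
PN = (0.029508 − 0.020525) / 0.029508 ≈ 0.3044

PN ≈ 0.304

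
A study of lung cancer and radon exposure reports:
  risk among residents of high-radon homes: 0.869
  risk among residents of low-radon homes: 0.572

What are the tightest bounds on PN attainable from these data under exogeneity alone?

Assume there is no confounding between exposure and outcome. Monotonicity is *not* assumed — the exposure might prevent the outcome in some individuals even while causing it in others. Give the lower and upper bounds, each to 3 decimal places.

Let p₁ = 0.869, p₀ = 0.572.
Under exogeneity alone the bounds on PN are max{0,(p₁−p₀)/p₁} ≤ PN ≤ min{1,(1−p₀)/p₁}.
  lower = (p₁ − p₀)/p₁ = 0.297 / 0.869 ≈ 0.3418
  upper = min{1, (1 − p₀)/p₁} = 0.428 / 0.869 ≈ 0.4925

0.342 ≤ PN ≤ 0.493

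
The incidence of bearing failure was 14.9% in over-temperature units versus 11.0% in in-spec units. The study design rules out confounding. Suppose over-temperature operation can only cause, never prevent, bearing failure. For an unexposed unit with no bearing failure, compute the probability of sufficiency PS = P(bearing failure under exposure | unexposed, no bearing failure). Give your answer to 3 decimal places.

PS ≈ 0.044

p₁ = 0.149, p₀ = 0.11.
Under exogeneity and monotonicity, PS = (p₁ − p₀) / (1 − p₀).
PS = (0.149 − 0.11) / (1 − 0.11) = 0.039 / 0.89 ≈ 0.0438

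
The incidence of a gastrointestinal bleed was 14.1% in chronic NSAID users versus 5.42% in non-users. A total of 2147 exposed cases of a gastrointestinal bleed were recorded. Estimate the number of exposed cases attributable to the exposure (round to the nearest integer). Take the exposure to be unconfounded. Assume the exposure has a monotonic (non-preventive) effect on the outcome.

p₁ = 0.141, p₀ = 0.0542.
PN = (p₁ − p₀)/p₁ = (0.141 − 0.0542) / 0.141 ≈ 0.61560.
Attributable cases ≈ PN × (exposed cases) = 0.61560 × 2147 ≈ 1321.70.

about 1322 cases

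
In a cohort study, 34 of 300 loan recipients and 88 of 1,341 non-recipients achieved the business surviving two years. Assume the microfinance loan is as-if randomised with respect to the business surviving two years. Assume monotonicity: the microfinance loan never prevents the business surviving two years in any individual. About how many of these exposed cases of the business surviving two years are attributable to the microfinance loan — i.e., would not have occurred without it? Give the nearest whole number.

p₁ = P(outcome | exposed) = 34/300 = 0.11333
p₀ = P(outcome | unexposed) = 88/1341 = 0.065623
PN = (p₁ − p₀)/p₁ = (0.11333 − 0.065623) / 0.11333 ≈ 0.42098.
Attributable cases ≈ PN × (exposed cases) = 0.42098 × 34 ≈ 14.31.

about 14 cases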